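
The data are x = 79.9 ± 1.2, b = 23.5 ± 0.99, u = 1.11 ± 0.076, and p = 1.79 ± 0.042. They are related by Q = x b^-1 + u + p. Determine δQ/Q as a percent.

2.78%

Let w = x·b^-1 = 3.40. δw/w = √((1·δx/x)² + (-1·δb/b)²) = √(0.000226 + 0.00177) = 0.0447, so δw = 0.152.
Q = w + u + p: δQ = √(δw² + δu² + δp²) = √(0.0231 + 0.00578 + 0.00176) = 0.175
Q = 6.30, so δQ/Q = 0.175/6.30 = 0.0278.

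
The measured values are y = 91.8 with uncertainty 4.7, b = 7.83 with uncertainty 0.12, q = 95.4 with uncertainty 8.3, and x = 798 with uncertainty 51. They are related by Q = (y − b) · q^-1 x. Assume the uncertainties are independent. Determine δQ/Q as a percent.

Let u = y − b = 84.0. δu = √(δy² + δb²) = √(22.1 + 0.0144) = 4.70, so δu/u = 0.0560.
Q is then a monomial in u, q, x:
δQ/Q = √((δu/u)² + (-1·δq/q)² + (1·δx/x)²) = √(0.00313 + 0.00757 + 0.00408) = 0.122

12.2%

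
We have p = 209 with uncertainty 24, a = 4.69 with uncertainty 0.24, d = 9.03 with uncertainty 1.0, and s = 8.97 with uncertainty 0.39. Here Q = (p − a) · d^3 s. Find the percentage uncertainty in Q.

Let u = p − a = 204. δu = √(δp² + δa²) = √(576 + 0.0576) = 24.0, so δu/u = 0.117.
Q is then a monomial in u, d, s:
δQ/Q = √((δu/u)² + (3·δd/d)² + (1·δs/s)²) = √(0.0138 + 0.110 + 0.00189) = 0.355

35.5%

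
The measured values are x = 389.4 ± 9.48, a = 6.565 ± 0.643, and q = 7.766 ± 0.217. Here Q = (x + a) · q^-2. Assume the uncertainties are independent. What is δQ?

0.399

Let u = x + a = 396.0. δu = √(δx² + δa²) = √(89.9 + 0.413) = 9.50, so δu/u = 0.0240.
Q is then a monomial in u, q:
δQ/Q = √((δu/u)² + (-2·δq/q)²) = √(0.000576 + 0.00312) = 0.0608
Q = 6.565, so δQ = 0.0608 × 6.565 = 0.399.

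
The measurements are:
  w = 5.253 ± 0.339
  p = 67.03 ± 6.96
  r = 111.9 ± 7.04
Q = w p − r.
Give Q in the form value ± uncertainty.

Let h = w·p = 352.1. δh/h = √((1·δw/w)² + (1·δp/p)²) = √(0.00416 + 0.0108) = 0.122, so δh = 43.0.
Q = h − r: δQ = √(δh² + δr²) = √(1850 + 49.6) = 43.6
Q = 240.2.

240.2 ± 43.6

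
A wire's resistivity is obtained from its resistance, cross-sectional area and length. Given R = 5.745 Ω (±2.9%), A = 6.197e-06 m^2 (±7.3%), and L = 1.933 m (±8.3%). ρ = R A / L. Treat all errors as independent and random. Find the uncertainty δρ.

ρ is a product of powers, so relative uncertainties combine in quadrature:
  (1·δR/R)² = (1×0.0290)² = 0.000841;  (1·δA/A)² = (1×0.0730)² = 0.00533;  (-1·δL/L)² = (-1×0.0830)² = 0.00689
δρ/ρ = √(0.0131) = 0.114
ρ = 1.842e-05 Ω·m, so δρ = 0.114 × 1.842e-05 = 2.1e-06 Ω·m.

2.1e-06 Ω·m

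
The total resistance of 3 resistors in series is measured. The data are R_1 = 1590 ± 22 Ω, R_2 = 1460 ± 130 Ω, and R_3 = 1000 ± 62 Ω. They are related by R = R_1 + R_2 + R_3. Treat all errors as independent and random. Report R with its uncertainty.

4050 ± 146 Ω

Sums and differences: (δR)² = Σ (cᵢ δxᵢ)².
  (δR_1)² = 484;  (δR_2)² = 16900;  (δR_3)² = 3840
δR = √(21200) = 146 Ω
R = 4050 Ω.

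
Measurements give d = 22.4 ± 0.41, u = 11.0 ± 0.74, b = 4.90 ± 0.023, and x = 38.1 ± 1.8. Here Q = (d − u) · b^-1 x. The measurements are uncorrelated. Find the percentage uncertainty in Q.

8.81%

Let w = d − u = 11.4. δw = √(δd² + δu²) = √(0.168 + 0.548) = 0.846, so δw/w = 0.0742.
Q is then a monomial in w, b, x:
δQ/Q = √((δw/w)² + (-1·δb/b)² + (1·δx/x)²) = √(0.00551 + 2.2e-05 + 0.00223) = 0.0881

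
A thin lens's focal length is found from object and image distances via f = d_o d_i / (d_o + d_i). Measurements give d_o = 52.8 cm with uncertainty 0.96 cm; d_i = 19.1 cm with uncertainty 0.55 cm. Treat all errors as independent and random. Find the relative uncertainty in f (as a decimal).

∂f/∂d_o = (d_i/(d_o+d_i))² = 0.0706;  ∂f/∂d_i = (d_o/(d_o+d_i))² = 0.539
δf = √((∂f/∂d_o · δd_o)² + (∂f/∂d_i · δd_i)²) = √(0.00459 + 0.0880) = 0.304 cm
f = 14.0 cm, so δf/f = 0.304/14.0 = 0.0217.

0.0217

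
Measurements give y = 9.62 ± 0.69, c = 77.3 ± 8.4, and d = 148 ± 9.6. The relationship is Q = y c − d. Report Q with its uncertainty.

596 ± 97.3

Let p = y·c = 744. δp/p = √((1·δy/y)² + (1·δc/c)²) = √(0.00514 + 0.0118) = 0.130, so δp = 96.8.
Q = p − d: δQ = √(δp² + δd²) = √(9370 + 92.2) = 97.3
Q = 596.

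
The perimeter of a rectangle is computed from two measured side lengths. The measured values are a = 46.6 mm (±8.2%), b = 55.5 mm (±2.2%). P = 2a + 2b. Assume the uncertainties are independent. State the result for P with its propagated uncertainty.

P is a linear combination, so absolute uncertainties add in quadrature:
  (2·δa)² = 58.4;  (2·δb)² = 5.96
δP = √(64.4) = 8.02 mm
P = 204 mm.

204 ± 8.02 mm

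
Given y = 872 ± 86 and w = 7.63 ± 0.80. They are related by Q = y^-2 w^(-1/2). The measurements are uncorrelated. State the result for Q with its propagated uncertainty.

(4.76 ± 0.972) × 10^-7

Since Q is a product/quotient, work with relative uncertainties:
  (-2·δy/y)² = (-2×0.0986)² = 0.0389;  (−½·δw/w)² = (-0.5×0.105)² = 0.00275
δQ/Q = √(0.0417) = 0.204
Q = 4.76e-07, so δQ = 0.204 × 4.76e-07 = 9.72e-08.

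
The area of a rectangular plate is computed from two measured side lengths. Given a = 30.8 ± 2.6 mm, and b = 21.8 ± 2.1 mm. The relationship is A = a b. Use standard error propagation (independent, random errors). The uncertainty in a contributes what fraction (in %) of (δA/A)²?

(δA/A)² = (1·δa/a)² + (1·δb/b)²
  a term: (1×0.0844)² = 0.00713
  b term: (1×0.0963)² = 0.00928
Total = 0.0164. Share from a = 0.00713/0.0164 = 0.434.

43.4%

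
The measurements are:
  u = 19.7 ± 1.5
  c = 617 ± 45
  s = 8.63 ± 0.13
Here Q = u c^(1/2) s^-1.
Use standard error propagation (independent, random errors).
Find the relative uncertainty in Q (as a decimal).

Products/powers → add relative errors in quadrature, weighted by exponent:
  (1·δu/u)² = (1×0.0761)² = 0.00580;  (½·δc/c)² = (0.5×0.0729)² = 0.00133;  (-1·δs/s)² = (-1×0.0151)² = 0.000227
δQ/Q = √(0.00735) = 0.0858

0.0858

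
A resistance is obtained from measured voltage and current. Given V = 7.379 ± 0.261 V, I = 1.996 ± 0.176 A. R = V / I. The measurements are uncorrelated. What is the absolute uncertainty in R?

Products/powers → add relative errors in quadrature, weighted by exponent:
  (1·δV/V)² = (1×0.0354)² = 0.00125;  (-1·δI/I)² = (-1×0.0882)² = 0.00778
δR/R = √(0.00903) = 0.0950
R = 3.697 Ω, so δR = 0.0950 × 3.697 = 0.351 Ω.

0.351 Ω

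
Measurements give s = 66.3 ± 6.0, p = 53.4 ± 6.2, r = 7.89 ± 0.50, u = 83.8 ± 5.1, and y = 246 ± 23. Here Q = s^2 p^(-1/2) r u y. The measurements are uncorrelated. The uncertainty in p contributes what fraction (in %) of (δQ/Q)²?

6.41%

(δQ/Q)² = (2·δs/s)² + (−½·δp/p)² + (1·δr/r)² + (1·δu/u)² + (1·δy/y)²
  s term: (2×0.0905)² = 0.0328
  p term: (-0.5×0.116)² = 0.00337
  r term: (1×0.0634)² = 0.00402
  u term: (1×0.0609)² = 0.00370
  y term: (1×0.0935)² = 0.00874
Total = 0.0526. Share from p = 0.00337/0.0526 = 0.0641.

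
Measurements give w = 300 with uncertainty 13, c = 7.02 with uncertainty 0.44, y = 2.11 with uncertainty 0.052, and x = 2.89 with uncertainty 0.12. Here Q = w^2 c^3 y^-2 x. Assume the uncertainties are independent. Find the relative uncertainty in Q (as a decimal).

0.217

Since Q is a product/quotient, work with relative uncertainties:
  (2·δw/w)² = (2×0.0433)² = 0.00751;  (3·δc/c)² = (3×0.0627)² = 0.0354;  (-2·δy/y)² = (-2×0.0246)² = 0.00243;  (1·δx/x)² = (1×0.0415)² = 0.00172
δQ/Q = √(0.0470) = 0.217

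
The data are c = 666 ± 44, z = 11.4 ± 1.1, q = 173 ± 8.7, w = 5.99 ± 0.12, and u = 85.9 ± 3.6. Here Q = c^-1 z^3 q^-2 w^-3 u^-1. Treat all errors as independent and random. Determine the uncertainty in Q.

Products/powers → add relative errors in quadrature, weighted by exponent:
  (-1·δc/c)² = (-1×0.0661)² = 0.00436;  (3·δz/z)² = (3×0.0965)² = 0.0838;  (-2·δq/q)² = (-2×0.0503)² = 0.0101;  (-3·δw/w)² = (-3×0.0200)² = 0.00361;  (-1·δu/u)² = (-1×0.0419)² = 0.00176
δQ/Q = √(0.104) = 0.322
Q = 4.03e-09, so δQ = 0.322 × 4.03e-09 = 1.3e-09.

1.3e-09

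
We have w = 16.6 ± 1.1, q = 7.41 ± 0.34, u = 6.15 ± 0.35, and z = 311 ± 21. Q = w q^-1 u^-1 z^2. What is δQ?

5890

Relative error in a monomial: (δQ/Q)² = Σ (nᵢ · δxᵢ/xᵢ)².
  (1·δw/w)² = (1×0.0663)² = 0.00439;  (-1·δq/q)² = (-1×0.0459)² = 0.00211;  (-1·δu/u)² = (-1×0.0569)² = 0.00324;  (2·δz/z)² = (2×0.0675)² = 0.0182
δQ/Q = √(0.0280) = 0.167
Q = 35200, so δQ = 0.167 × 35200 = 5890.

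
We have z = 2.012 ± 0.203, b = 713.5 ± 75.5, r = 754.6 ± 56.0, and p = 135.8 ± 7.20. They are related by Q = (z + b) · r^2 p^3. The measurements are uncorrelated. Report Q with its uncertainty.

Let u = z + b = 715.5. δu = √(δz² + δb²) = √(0.0412 + 5700) = 75.5, so δu/u = 0.106.
Q is then a monomial in u, r, p:
δQ/Q = √((δu/u)² + (2·δr/r)² + (3·δp/p)²) = √(0.0111 + 0.0220 + 0.0253) = 0.242
Q = 1.02e+15, so δQ = 0.242 × 1.02e+15 = 2.47e+14.

(1.020 ± 0.247) × 10^15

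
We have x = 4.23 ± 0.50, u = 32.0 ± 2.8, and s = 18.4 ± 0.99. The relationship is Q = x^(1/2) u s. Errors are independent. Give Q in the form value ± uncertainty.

Since Q is a product/quotient, work with relative uncertainties:
  (½·δx/x)² = (0.5×0.118)² = 0.00349;  (1·δu/u)² = (1×0.0875)² = 0.00766;  (1·δs/s)² = (1×0.0538)² = 0.00289
δQ/Q = √(0.0140) = 0.119
Q = 1210, so δQ = 0.119 × 1210 = 144.

1210 ± 144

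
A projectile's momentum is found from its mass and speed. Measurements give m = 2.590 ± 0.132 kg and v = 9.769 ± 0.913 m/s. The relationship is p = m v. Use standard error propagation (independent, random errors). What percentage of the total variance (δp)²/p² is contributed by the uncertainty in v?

77.1%

(δp/p)² = (1·δm/m)² + (1·δv/v)²
  m term: (1×0.0510)² = 0.00260
  v term: (1×0.0935)² = 0.00873
Total = 0.0113. Share from v = 0.00873/0.0113 = 0.771.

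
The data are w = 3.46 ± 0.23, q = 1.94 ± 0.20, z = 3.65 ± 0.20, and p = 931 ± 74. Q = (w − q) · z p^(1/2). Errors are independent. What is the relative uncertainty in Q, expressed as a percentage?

21.2%

Let u = w − q = 1.52. δu = √(δw² + δq²) = √(0.0529 + 0.0400) = 0.305, so δu/u = 0.201.
Q is then a monomial in u, z, p:
δQ/Q = √((δu/u)² + (1·δz/z)² + (½·δp/p)²) = √(0.0402 + 0.00300 + 0.00158) = 0.212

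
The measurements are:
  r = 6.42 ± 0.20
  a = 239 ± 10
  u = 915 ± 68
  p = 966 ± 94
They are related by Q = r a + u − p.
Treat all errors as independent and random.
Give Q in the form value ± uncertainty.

Let w = r·a = 1530. δw/w = √((1·δr/r)² + (1·δa/a)²) = √(0.000970 + 0.00175) = 0.0522, so δw = 80.0.
Q = w + u − p: δQ = √(δw² + δu² + δp²) = √(6410 + 4620 + 8840) = 141
Q = 1480.

1480 ± 141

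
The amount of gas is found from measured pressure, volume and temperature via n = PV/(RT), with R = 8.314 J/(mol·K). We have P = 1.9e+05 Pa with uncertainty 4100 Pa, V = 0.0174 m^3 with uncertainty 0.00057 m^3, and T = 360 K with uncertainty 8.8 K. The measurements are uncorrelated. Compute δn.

Products/powers → add relative errors in quadrature, weighted by exponent:
  (1·δP/P)² = (1×0.0216)² = 0.000466;  (1·δV/V)² = (1×0.0328)² = 0.00107;  (-1·δT/T)² = (-1×0.0244)² = 0.000598
δn/n = √(0.00214) = 0.0462
n = 1.10 mol, so δn = 0.0462 × 1.10 = 0.0511 mol.

0.0511 mol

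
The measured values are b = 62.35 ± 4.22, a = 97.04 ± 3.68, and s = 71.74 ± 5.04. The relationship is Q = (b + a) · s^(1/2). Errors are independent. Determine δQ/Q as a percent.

4.97%

Let u = b + a = 159.4. δu = √(δb² + δa²) = √(17.8 + 13.5) = 5.60, so δu/u = 0.0351.
Q is then a monomial in u, s:
δQ/Q = √((δu/u)² + (½·δs/s)²) = √(0.00123 + 0.00123) = 0.0497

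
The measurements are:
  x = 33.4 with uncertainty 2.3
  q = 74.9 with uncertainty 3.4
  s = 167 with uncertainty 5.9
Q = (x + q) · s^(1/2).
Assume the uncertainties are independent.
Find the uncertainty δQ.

58.5

Let u = x + q = 108. δu = √(δx² + δq²) = √(5.29 + 11.6) = 4.10, so δu/u = 0.0379.
Q is then a monomial in u, s:
δQ/Q = √((δu/u)² + (½·δs/s)²) = √(0.00144 + 0.000312) = 0.0418
Q = 1400, so δQ = 0.0418 × 1400 = 58.5.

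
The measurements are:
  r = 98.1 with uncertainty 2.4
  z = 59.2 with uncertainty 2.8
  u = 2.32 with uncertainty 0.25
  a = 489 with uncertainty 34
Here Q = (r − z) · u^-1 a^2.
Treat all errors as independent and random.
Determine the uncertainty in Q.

Let w = r − z = 38.9. δw = √(δr² + δz²) = √(5.76 + 7.84) = 3.69, so δw/w = 0.0948.
Q is then a monomial in w, u, a:
δQ/Q = √((δw/w)² + (-1·δu/u)² + (2·δa/a)²) = √(0.00899 + 0.0116 + 0.0193) = 0.200
Q = 4.01e+06, so δQ = 0.200 × 4.01e+06 = 8.01e+05.

8.01e+05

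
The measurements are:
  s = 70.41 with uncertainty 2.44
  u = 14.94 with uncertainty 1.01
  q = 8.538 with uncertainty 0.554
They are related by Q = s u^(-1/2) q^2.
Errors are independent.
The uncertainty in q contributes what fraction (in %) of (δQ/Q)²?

(δQ/Q)² = (1·δs/s)² + (−½·δu/u)² + (2·δq/q)²
  s term: (1×0.0347)² = 0.00120
  u term: (-0.5×0.0676)² = 0.00114
  q term: (2×0.0649)² = 0.0168
Total = 0.0192. Share from q = 0.0168/0.0192 = 0.878.

87.8%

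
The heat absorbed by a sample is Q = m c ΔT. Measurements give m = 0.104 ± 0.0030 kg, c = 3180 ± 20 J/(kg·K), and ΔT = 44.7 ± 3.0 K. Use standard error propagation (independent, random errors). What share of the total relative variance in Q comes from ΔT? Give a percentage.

(δQ/Q)² = (1·δm/m)² + (1·δc/c)² + (1·δΔT/ΔT)²
  m term: (1×0.0288)² = 0.000832
  c term: (1×0.00629)² = 3.96e-05
  ΔT term: (1×0.0671)² = 0.00450
Total = 0.00538. Share from ΔT = 0.00450/0.00538 = 0.838.

83.8%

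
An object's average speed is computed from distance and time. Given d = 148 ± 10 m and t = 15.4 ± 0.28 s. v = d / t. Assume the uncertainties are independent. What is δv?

v is a product of powers, so relative uncertainties combine in quadrature:
  (1·δd/d)² = (1×0.0676)² = 0.00457;  (-1·δt/t)² = (-1×0.0182)² = 0.000331
δv/v = √(0.00490) = 0.0700
v = 9.61 m/s, so δv = 0.0700 × 9.61 = 0.672 m/s.

0.672 m/s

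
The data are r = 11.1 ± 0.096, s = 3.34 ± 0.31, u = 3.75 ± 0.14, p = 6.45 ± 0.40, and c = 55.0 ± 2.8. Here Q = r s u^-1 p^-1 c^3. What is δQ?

Q is a product of powers, so relative uncertainties combine in quadrature:
  (1·δr/r)² = (1×0.00865)² = 7.48e-05;  (1·δs/s)² = (1×0.0928)² = 0.00861;  (-1·δu/u)² = (-1×0.0373)² = 0.00139;  (-1·δp/p)² = (-1×0.0620)² = 0.00385;  (3·δc/c)² = (3×0.0509)² = 0.0233
δQ/Q = √(0.0373) = 0.193
Q = 2.55e+05, so δQ = 0.193 × 2.55e+05 = 49200.

49200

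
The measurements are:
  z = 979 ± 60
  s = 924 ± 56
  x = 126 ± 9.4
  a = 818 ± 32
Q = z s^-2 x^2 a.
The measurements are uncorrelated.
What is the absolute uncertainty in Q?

3060

For a monomial Q ∝ z, s^-2, x^2, a, fractional errors add in quadrature:
  (1·δz/z)² = (1×0.0613)² = 0.00376;  (-2·δs/s)² = (-2×0.0606)² = 0.0147;  (2·δx/x)² = (2×0.0746)² = 0.0223;  (1·δa/a)² = (1×0.0391)² = 0.00153
δQ/Q = √(0.0422) = 0.206
Q = 14900, so δQ = 0.206 × 14900 = 3060.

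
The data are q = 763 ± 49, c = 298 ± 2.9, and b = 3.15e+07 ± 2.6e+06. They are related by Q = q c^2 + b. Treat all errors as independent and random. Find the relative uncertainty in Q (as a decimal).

0.0528

Let p = q·c^2 = 6.78e+07. δp/p = √((1·δq/q)² + (2·δc/c)²) = √(0.00412 + 0.000379) = 0.0671, so δp = 4.55e+06.
Q = p + b: δQ = √(δp² + δb²) = √(2.07e+13 + 6.76e+12) = 5.24e+06
Q = 9.93e+07, so δQ/Q = 5.24e+06/9.93e+07 = 0.0528.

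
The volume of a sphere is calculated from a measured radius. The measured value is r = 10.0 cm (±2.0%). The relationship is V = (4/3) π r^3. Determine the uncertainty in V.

251 cm^3

Relative error in a monomial: (δV/V)² = Σ (nᵢ · δxᵢ/xᵢ)².
  (3·δr/r)² = (3×0.0200)² = 0.00360
δV/V = √(0.00360) = 0.0600
V = 4190 cm^3, so δV = 0.0600 × 4190 = 251 cm^3.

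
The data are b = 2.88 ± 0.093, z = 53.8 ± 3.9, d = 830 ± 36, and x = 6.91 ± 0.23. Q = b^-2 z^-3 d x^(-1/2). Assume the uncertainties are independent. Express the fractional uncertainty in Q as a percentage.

23.2%

Relative error in a monomial: (δQ/Q)² = Σ (nᵢ · δxᵢ/xᵢ)².
  (-2·δb/b)² = (-2×0.0323)² = 0.00417;  (-3·δz/z)² = (-3×0.0725)² = 0.0473;  (1·δd/d)² = (1×0.0434)² = 0.00188;  (−½·δx/x)² = (-0.5×0.0333)² = 0.000277
δQ/Q = √(0.0536) = 0.232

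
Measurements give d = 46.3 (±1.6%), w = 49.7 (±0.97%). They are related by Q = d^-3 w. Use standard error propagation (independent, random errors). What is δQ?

2.45e-05

Each factor contributes (exponent × relative error)² to (δQ/Q)²:
  (-3·δd/d)² = (-3×0.0160)² = 0.00230;  (1·δw/w)² = (1×0.00970)² = 9.41e-05
δQ/Q = √(0.00240) = 0.0490
Q = 0.000501, so δQ = 0.0490 × 0.000501 = 2.45e-05.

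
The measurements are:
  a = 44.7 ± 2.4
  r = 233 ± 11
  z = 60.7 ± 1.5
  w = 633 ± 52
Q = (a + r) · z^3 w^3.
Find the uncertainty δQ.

4.1e+15

Let u = a + r = 278. δu = √(δa² + δr²) = √(5.76 + 121) = 11.3, so δu/u = 0.0405.
Q is then a monomial in u, z, w:
δQ/Q = √((δu/u)² + (3·δz/z)² + (3·δw/w)²) = √(0.00164 + 0.00550 + 0.0607) = 0.261
Q = 1.58e+16, so δQ = 0.261 × 1.58e+16 = 4.1e+15.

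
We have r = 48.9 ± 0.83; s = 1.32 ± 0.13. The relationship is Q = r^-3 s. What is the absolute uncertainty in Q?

1.25e-06

For a monomial Q ∝ r^-3, s, fractional errors add in quadrature:
  (-3·δr/r)² = (-3×0.0170)² = 0.00259;  (1·δs/s)² = (1×0.0985)² = 0.00970
δQ/Q = √(0.0123) = 0.111
Q = 1.13e-05, so δQ = 0.111 × 1.13e-05 = 1.25e-06.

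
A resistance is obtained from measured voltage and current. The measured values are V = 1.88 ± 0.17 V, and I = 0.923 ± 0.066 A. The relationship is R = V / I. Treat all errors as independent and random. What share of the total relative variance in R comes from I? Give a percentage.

(δR/R)² = (1·δV/V)² + (-1·δI/I)²
  V term: (1×0.0904)² = 0.00818
  I term: (-1×0.0715)² = 0.00511
Total = 0.0133. Share from I = 0.00511/0.0133 = 0.385.

38.5%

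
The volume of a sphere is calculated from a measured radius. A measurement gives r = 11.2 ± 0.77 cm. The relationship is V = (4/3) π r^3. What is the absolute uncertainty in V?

V ∝ r^3, so δV/V = |3| · δr/r = 3 × 0.0688 = 0.206.
V = 5880 cm^3, so δV = 0.206 × 5880 = 1210 cm^3.

1210 cm^3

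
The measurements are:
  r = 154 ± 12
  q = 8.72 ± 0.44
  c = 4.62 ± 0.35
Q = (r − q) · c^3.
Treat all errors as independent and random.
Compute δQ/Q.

0.242

Let u = r − q = 145. δu = √(δr² + δq²) = √(144 + 0.194) = 12.0, so δu/u = 0.0827.
Q is then a monomial in u, c:
δQ/Q = √((δu/u)² + (3·δc/c)²) = √(0.00683 + 0.0517) = 0.242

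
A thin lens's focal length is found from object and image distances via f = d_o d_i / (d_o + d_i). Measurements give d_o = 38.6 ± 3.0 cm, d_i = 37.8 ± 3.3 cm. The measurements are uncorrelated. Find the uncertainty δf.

∂f/∂d_o = (d_i/(d_o+d_i))² = 0.245;  ∂f/∂d_i = (d_o/(d_o+d_i))² = 0.255
δf = √((∂f/∂d_o · δd_o)² + (∂f/∂d_i · δd_i)²) = √(0.539 + 0.710) = 1.12 cm

1.12 cm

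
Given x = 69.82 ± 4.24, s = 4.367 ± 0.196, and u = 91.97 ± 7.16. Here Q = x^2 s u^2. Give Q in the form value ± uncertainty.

Relative error in a monomial: (δQ/Q)² = Σ (nᵢ · δxᵢ/xᵢ)².
  (2·δx/x)² = (2×0.0607)² = 0.0148;  (1·δs/s)² = (1×0.0449)² = 0.00201;  (2·δu/u)² = (2×0.0779)² = 0.0242
δQ/Q = √(0.0410) = 0.203
Q = 1.801e+08, so δQ = 0.203 × 1.801e+08 = 3.65e+07.

(1.801 ± 0.365) × 10^8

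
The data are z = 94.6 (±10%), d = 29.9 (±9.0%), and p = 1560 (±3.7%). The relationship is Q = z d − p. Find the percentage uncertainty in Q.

30.3%

Let w = z·d = 2830. δw/w = √((1·δz/z)² + (1·δd/d)²) = √(0.0100 + 0.00810) = 0.135, so δw = 381.
Q = w − p: δQ = √(δw² + δp²) = √(1.45e+05 + 3330) = 385
Q = 1270, so δQ/Q = 385/1270 = 0.303.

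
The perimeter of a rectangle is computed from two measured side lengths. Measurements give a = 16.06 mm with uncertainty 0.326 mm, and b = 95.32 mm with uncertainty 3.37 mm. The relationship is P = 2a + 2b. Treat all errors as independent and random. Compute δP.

P is a linear combination, so absolute uncertainties add in quadrature:
  (2·δa)² = 0.425;  (2·δb)² = 45.4
δP = √(45.9) = 6.77 mm

6.77 mm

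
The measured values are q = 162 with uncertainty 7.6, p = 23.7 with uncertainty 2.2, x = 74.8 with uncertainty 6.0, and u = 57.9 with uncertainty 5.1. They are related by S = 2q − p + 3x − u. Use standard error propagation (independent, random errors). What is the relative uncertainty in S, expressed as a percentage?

5.19%

Sums and differences: (δS)² = Σ (cᵢ δxᵢ)².
  (2·δq)² = 231;  (δp)² = 4.84;  (3·δx)² = 324;  (δu)² = 26.0
δS = √(586) = 24.2
S = 467, so δS/S = 24.2/467 = 0.0519.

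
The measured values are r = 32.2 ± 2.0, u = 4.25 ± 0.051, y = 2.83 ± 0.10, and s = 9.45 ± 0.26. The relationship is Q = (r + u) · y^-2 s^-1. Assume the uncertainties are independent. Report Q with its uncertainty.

0.482 ± 0.0451

Let w = r + u = 36.5. δw = √(δr² + δu²) = √(4.00 + 0.00260) = 2.00, so δw/w = 0.0549.
Q is then a monomial in w, y, s:
δQ/Q = √((δw/w)² + (-2·δy/y)² + (-1·δs/s)²) = √(0.00301 + 0.00499 + 0.000757) = 0.0936
Q = 0.482, so δQ = 0.0936 × 0.482 = 0.0451.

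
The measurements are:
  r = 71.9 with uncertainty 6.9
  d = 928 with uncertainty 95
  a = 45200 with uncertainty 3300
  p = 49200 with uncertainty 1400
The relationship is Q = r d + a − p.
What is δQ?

Let w = r·d = 66700. δw/w = √((1·δr/r)² + (1·δd/d)²) = √(0.00921 + 0.0105) = 0.140, so δw = 9360.
Q = w + a − p: δQ = √(δw² + δa² + δp²) = √(8.77e+07 + 1.09e+07 + 1.96e+06) = 10000

10000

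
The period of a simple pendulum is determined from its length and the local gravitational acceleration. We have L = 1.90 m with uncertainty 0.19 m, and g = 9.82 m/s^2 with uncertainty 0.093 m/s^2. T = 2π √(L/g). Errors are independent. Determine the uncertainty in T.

0.139 s

For a monomial T ∝ L^(1/2), g^(-1/2), fractional errors add in quadrature:
  (½·δL/L)² = (0.5×0.100)² = 0.00250;  (−½·δg/g)² = (-0.5×0.00947)² = 2.24e-05
δT/T = √(0.00252) = 0.0502
T = 2.76 s, so δT = 0.0502 × 2.76 = 0.139 s.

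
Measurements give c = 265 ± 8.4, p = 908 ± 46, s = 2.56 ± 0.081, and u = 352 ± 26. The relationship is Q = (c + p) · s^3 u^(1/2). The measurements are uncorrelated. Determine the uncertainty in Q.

Let w = c + p = 1170. δw = √(δc² + δp²) = √(70.6 + 2120) = 46.8, so δw/w = 0.0399.
Q is then a monomial in w, s, u:
δQ/Q = √((δw/w)² + (3·δs/s)² + (½·δu/u)²) = √(0.00159 + 0.00901 + 0.00136) = 0.109
Q = 3.69e+05, so δQ = 0.109 × 3.69e+05 = 40400.

40400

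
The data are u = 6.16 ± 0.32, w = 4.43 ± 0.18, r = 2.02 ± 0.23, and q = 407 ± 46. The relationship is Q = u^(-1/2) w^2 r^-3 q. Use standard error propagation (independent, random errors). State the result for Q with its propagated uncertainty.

390 ± 144

Since Q is a product/quotient, work with relative uncertainties:
  (−½·δu/u)² = (-0.5×0.0519)² = 0.000675;  (2·δw/w)² = (2×0.0406)² = 0.00660;  (-3·δr/r)² = (-3×0.114)² = 0.117;  (1·δq/q)² = (1×0.113)² = 0.0128
δQ/Q = √(0.137) = 0.370
Q = 390, so δQ = 0.370 × 390 = 144.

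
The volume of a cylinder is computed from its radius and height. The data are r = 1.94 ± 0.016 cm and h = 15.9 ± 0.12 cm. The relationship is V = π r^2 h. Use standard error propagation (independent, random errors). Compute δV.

3.41 cm^3

Relative error in a monomial: (δV/V)² = Σ (nᵢ · δxᵢ/xᵢ)².
  (2·δr/r)² = (2×0.00825)² = 0.000272;  (1·δh/h)² = (1×0.00755)² = 5.7e-05
δV/V = √(0.000329) = 0.0181
V = 188 cm^3, so δV = 0.0181 × 188 = 3.41 cm^3.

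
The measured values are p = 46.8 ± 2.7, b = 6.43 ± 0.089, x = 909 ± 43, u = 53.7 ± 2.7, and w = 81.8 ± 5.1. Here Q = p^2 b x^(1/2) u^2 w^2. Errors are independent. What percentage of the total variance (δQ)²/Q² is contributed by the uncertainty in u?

25.5%

(δQ/Q)² = (2·δp/p)² + (1·δb/b)² + (½·δx/x)² + (2·δu/u)² + (2·δw/w)²
  p term: (2×0.0577)² = 0.0133
  b term: (1×0.0138)² = 0.000192
  x term: (0.5×0.0473)² = 0.000559
  u term: (2×0.0503)² = 0.0101
  w term: (2×0.0623)² = 0.0155
Total = 0.0397. Share from u = 0.0101/0.0397 = 0.255.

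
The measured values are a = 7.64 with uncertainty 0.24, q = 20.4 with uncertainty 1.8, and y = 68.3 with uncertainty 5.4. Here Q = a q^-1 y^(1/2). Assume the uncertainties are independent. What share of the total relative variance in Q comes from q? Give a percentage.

75.3%

(δQ/Q)² = (1·δa/a)² + (-1·δq/q)² + (½·δy/y)²
  a term: (1×0.0314)² = 0.000987
  q term: (-1×0.0882)² = 0.00779
  y term: (0.5×0.0791)² = 0.00156
Total = 0.0103. Share from q = 0.00779/0.0103 = 0.753.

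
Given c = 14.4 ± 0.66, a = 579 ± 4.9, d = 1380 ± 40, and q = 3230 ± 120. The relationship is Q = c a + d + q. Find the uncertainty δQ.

Let p = c·a = 8340. δp/p = √((1·δc/c)² + (1·δa/a)²) = √(0.00210 + 7.16e-05) = 0.0466, so δp = 389.
Q = p + d + q: δQ = √(δp² + δd² + δq²) = √(1.51e+05 + 1600 + 14400) = 409

409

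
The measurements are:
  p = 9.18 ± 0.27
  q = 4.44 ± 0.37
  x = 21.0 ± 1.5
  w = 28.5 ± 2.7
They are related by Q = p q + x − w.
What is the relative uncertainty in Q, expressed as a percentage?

14.3%

Let h = p·q = 40.8. δh/h = √((1·δp/p)² + (1·δq/q)²) = √(0.000865 + 0.00694) = 0.0884, so δh = 3.60.
Q = h + x − w: δQ = √(δh² + δx² + δw²) = √(13.0 + 2.25 + 7.29) = 4.74
Q = 33.3, so δQ/Q = 4.74/33.3 = 0.143.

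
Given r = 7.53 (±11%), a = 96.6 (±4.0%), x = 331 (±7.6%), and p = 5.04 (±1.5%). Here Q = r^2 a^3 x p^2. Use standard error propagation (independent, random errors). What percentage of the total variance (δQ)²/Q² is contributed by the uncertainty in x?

(δQ/Q)² = (2·δr/r)² + (3·δa/a)² + (1·δx/x)² + (2·δp/p)²
  r term: (2×0.110)² = 0.0484
  a term: (3×0.0400)² = 0.0144
  x term: (1×0.0760)² = 0.00578
  p term: (2×0.0150)² = 0.000900
Total = 0.0695. Share from x = 0.00578/0.0695 = 0.0831.

8.31%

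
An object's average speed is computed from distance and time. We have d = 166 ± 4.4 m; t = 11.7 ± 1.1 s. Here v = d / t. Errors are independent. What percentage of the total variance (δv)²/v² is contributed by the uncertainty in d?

7.36%

(δv/v)² = (1·δd/d)² + (-1·δt/t)²
  d term: (1×0.0265)² = 0.000703
  t term: (-1×0.0940)² = 0.00884
Total = 0.00954. Share from d = 0.000703/0.00954 = 0.0736.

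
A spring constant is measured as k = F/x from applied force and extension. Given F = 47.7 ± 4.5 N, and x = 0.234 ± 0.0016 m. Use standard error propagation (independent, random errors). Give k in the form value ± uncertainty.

Each factor contributes (exponent × relative error)² to (δk/k)²:
  (1·δF/F)² = (1×0.0943)² = 0.00890;  (-1·δx/x)² = (-1×0.00684)² = 4.68e-05
δk/k = √(0.00895) = 0.0946
k = 204 N/m, so δk = 0.0946 × 204 = 19.3 N/m.

204 ± 19.3 N/m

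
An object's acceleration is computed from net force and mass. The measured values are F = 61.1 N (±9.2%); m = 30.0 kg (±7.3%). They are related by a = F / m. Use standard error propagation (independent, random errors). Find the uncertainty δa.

Each factor contributes (exponent × relative error)² to (δa/a)²:
  (1·δF/F)² = (1×0.0920)² = 0.00846;  (-1·δm/m)² = (-1×0.0730)² = 0.00533
δa/a = √(0.0138) = 0.117
a = 2.04 m/s^2, so δa = 0.117 × 2.04 = 0.239 m/s^2.

0.239 m/s^2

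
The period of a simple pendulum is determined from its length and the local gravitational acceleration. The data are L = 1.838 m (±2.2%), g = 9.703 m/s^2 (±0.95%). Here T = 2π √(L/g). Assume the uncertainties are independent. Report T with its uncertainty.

2.735 ± 0.0328 s

Each factor contributes (exponent × relative error)² to (δT/T)²:
  (½·δL/L)² = (0.5×0.0220)² = 0.000121;  (−½·δg/g)² = (-0.5×0.00950)² = 2.26e-05
δT/T = √(0.000144) = 0.0120
T = 2.735 s, so δT = 0.0120 × 2.735 = 0.0328 s.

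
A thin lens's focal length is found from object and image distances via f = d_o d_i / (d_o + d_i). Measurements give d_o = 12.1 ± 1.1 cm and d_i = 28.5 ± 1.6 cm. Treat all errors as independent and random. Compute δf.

∂f/∂d_o = (d_i/(d_o+d_i))² = 0.493;  ∂f/∂d_i = (d_o/(d_o+d_i))² = 0.0888
δf = √((∂f/∂d_o · δd_o)² + (∂f/∂d_i · δd_i)²) = √(0.294 + 0.0202) = 0.560 cm

0.560 cm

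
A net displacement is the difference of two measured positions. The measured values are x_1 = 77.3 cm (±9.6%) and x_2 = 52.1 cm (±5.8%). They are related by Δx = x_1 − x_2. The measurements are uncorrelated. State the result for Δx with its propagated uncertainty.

25.2 ± 8.01 cm

For a sum/difference, combine absolute errors in quadrature:
  (δx_1)² = 55.1;  (δx_2)² = 9.13
δΔx = √(64.2) = 8.01 cm
Δx = 25.2 cm.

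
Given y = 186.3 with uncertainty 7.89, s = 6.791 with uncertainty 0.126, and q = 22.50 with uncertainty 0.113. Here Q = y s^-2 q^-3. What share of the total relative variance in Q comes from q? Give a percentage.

(δQ/Q)² = (1·δy/y)² + (-2·δs/s)² + (-3·δq/q)²
  y term: (1×0.0424)² = 0.00179
  s term: (-2×0.0186)² = 0.00138
  q term: (-3×0.00502)² = 0.000227
Total = 0.00340. Share from q = 0.000227/0.00340 = 0.0668.

6.68%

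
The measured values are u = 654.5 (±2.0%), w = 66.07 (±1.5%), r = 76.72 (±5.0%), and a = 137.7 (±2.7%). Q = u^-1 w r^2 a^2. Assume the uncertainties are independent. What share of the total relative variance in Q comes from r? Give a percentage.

(δQ/Q)² = (-1·δu/u)² + (1·δw/w)² + (2·δr/r)² + (2·δa/a)²
  u term: (-1×0.0200)² = 0.000400
  w term: (1×0.0150)² = 0.000225
  r term: (2×0.0500)² = 0.0100
  a term: (2×0.0270)² = 0.00292
Total = 0.0135. Share from r = 0.0100/0.0135 = 0.738.

73.8%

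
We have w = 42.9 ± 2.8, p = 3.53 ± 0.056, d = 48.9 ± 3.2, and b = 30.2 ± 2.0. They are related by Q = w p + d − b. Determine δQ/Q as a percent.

Let h = w·p = 151. δh/h = √((1·δw/w)² + (1·δp/p)²) = √(0.00426 + 0.000252) = 0.0672, so δh = 10.2.
Q = h + d − b: δQ = √(δh² + δd² + δb²) = √(103 + 10.2 + 4.00) = 10.8
Q = 170, so δQ/Q = 10.8/170 = 0.0638.

6.38%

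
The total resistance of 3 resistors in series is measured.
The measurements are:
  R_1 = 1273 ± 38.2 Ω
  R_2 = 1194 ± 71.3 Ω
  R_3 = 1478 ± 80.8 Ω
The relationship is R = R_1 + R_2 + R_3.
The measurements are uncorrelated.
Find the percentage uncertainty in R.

2.90%

Each term contributes (cᵢ δxᵢ)² to (δR)²:
  (δR_1)² = 1460;  (δR_2)² = 5080;  (δR_3)² = 6530
δR = √(13100) = 114 Ω
R = 3945 Ω, so δR/R = 114/3945 = 0.0290.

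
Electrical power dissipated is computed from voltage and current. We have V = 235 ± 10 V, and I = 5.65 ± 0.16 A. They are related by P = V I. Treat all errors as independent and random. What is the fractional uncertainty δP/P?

0.0511

Relative error in a monomial: (δP/P)² = Σ (nᵢ · δxᵢ/xᵢ)².
  (1·δV/V)² = (1×0.0426)² = 0.00181;  (1·δI/I)² = (1×0.0283)² = 0.000802
δP/P = √(0.00261) = 0.0511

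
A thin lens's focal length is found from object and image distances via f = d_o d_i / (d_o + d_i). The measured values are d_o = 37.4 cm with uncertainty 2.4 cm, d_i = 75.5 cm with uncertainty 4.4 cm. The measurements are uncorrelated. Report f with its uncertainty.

∂f/∂d_o = (d_i/(d_o+d_i))² = 0.447;  ∂f/∂d_i = (d_o/(d_o+d_i))² = 0.110
δf = √((∂f/∂d_o · δd_o)² + (∂f/∂d_i · δd_i)²) = √(1.15 + 0.233) = 1.18 cm
f = 25.0 cm.

25.0 ± 1.18 cm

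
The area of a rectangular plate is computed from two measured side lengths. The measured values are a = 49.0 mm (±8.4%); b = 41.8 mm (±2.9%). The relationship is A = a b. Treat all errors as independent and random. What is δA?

For a monomial A ∝ a, b, fractional errors add in quadrature:
  (1·δa/a)² = (1×0.0840)² = 0.00706;  (1·δb/b)² = (1×0.0290)² = 0.000841
δA/A = √(0.00790) = 0.0889
A = 2050 mm^2, so δA = 0.0889 × 2050 = 182 mm^2.

182 mm^2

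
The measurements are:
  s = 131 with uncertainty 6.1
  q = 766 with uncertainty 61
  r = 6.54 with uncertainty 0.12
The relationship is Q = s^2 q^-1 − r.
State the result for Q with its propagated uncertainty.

15.9 ± 2.75

Let p = s^2·q^-1 = 22.4. δp/p = √((2·δs/s)² + (-1·δq/q)²) = √(0.00867 + 0.00634) = 0.123, so δp = 2.75.
Q = p − r: δQ = √(δp² + δr²) = √(7.54 + 0.0144) = 2.75
Q = 15.9.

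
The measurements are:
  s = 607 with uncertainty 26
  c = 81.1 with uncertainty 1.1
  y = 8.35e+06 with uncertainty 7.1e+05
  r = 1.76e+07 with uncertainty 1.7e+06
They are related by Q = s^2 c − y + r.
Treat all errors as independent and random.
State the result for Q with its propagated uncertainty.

Let p = s^2·c = 2.99e+07. δp/p = √((2·δs/s)² + (1·δc/c)²) = √(0.00734 + 0.000184) = 0.0867, so δp = 2.59e+06.
Q = p − y + r: δQ = √(δp² + δy² + δr²) = √(6.72e+12 + 5.04e+11 + 2.89e+12) = 3.18e+06
Q = 3.91e+07.

(3.91 ± 0.318) × 10^7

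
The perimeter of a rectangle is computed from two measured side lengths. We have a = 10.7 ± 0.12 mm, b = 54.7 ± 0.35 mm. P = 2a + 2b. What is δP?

For a sum/difference, combine absolute errors in quadrature:
  (2·δa)² = 0.0576;  (2·δb)² = 0.490
δP = √(0.548) = 0.740 mm

0.740 mm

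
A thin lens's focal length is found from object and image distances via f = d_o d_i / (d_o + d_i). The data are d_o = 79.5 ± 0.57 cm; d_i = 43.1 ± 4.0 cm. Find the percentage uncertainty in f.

∂f/∂d_o = (d_i/(d_o+d_i))² = 0.124;  ∂f/∂d_i = (d_o/(d_o+d_i))² = 0.420
δf = √((∂f/∂d_o · δd_o)² + (∂f/∂d_i · δd_i)²) = √(0.00496 + 2.83) = 1.68 cm
f = 27.9 cm, so δf/f = 1.68/27.9 = 0.0602.

6.02%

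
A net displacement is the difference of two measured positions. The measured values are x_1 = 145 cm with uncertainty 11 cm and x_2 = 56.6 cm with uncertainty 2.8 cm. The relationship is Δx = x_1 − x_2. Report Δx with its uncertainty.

88.4 ± 11.4 cm

Δx is a linear combination, so absolute uncertainties add in quadrature:
  (δx_1)² = 121;  (δx_2)² = 7.84
δΔx = √(129) = 11.4 cm
Δx = 88.4 cm.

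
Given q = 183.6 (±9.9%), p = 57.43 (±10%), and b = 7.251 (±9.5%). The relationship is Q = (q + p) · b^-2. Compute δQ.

0.943

Let u = q + p = 241.0. δu = √(δq² + δp²) = √(330 + 33.0) = 19.1, so δu/u = 0.0791.
Q is then a monomial in u, b:
δQ/Q = √((δu/u)² + (-2·δb/b)²) = √(0.00625 + 0.0361) = 0.206
Q = 4.584, so δQ = 0.206 × 4.584 = 0.943.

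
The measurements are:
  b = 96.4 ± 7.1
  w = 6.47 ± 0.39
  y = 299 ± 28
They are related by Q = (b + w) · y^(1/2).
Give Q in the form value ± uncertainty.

Let u = b + w = 103. δu = √(δb² + δw²) = √(50.4 + 0.152) = 7.11, so δu/u = 0.0691.
Q is then a monomial in u, y:
δQ/Q = √((δu/u)² + (½·δy/y)²) = √(0.00478 + 0.00219) = 0.0835
Q = 1780, so δQ = 0.0835 × 1780 = 149.

1780 ± 149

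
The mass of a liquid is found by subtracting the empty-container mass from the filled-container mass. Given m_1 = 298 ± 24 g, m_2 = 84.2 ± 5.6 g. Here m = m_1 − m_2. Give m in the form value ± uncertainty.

Sums and differences: (δm)² = Σ (cᵢ δxᵢ)².
  (δm_1)² = 576;  (δm_2)² = 31.4
δm = √(607) = 24.6 g
m = 214 g.

214 ± 24.6 g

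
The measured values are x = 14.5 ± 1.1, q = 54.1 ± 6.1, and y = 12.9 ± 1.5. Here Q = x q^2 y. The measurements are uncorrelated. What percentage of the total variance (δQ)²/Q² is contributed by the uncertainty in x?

8.21%

(δQ/Q)² = (1·δx/x)² + (2·δq/q)² + (1·δy/y)²
  x term: (1×0.0759)² = 0.00576
  q term: (2×0.113)² = 0.0509
  y term: (1×0.116)² = 0.0135
Total = 0.0701. Share from x = 0.00576/0.0701 = 0.0821.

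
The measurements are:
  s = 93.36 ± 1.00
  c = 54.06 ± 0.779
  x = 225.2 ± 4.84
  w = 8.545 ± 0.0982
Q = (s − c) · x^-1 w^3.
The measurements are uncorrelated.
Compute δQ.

Let u = s − c = 39.30. δu = √(δs² + δc²) = √(1.00 + 0.607) = 1.27, so δu/u = 0.0323.
Q is then a monomial in u, x, w:
δQ/Q = √((δu/u)² + (-1·δx/x)² + (3·δw/w)²) = √(0.00104 + 0.000462 + 0.00119) = 0.0519
Q = 108.9, so δQ = 0.0519 × 108.9 = 5.65.

5.65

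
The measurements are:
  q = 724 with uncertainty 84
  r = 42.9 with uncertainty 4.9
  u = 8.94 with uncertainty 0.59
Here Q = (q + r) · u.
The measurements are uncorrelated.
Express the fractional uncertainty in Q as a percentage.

Let w = q + r = 767. δw = √(δq² + δr²) = √(7060 + 24.0) = 84.1, so δw/w = 0.110.
Q is then a monomial in w, u:
δQ/Q = √((δw/w)² + (1·δu/u)²) = √(0.0120 + 0.00436) = 0.128

12.8%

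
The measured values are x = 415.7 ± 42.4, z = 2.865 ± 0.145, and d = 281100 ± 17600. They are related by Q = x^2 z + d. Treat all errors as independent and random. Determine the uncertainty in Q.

1.06e+05

Let p = x^2·z = 495100. δp/p = √((2·δx/x)² + (1·δz/z)²) = √(0.0416 + 0.00256) = 0.210, so δp = 1.04e+05.
Q = p + d: δQ = √(δp² + δd²) = √(1.08e+10 + 3.1e+08) = 1.06e+05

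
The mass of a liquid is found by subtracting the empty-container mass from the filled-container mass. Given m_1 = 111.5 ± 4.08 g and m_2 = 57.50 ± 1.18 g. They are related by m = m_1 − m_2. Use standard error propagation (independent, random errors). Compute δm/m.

Absolute uncertainties add in quadrature for a linear combination:
  (δm_1)² = 16.6;  (δm_2)² = 1.39
δm = √(18.0) = 4.25 g
m = 54.00 g, so δm/m = 4.25/54.00 = 0.0787.

0.0787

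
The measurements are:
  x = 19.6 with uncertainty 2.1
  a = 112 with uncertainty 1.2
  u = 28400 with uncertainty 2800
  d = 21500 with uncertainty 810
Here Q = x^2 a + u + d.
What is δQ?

Let p = x^2·a = 43000. δp/p = √((2·δx/x)² + (1·δa/a)²) = √(0.0459 + 0.000115) = 0.215, so δp = 9230.
Q = p + u + d: δQ = √(δp² + δu² + δd²) = √(8.52e+07 + 7.84e+06 + 6.56e+05) = 9680

9680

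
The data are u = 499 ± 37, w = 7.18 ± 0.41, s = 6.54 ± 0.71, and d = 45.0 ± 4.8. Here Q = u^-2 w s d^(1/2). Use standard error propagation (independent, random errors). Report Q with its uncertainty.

0.00127 ± 0.000253

For a monomial Q ∝ u^-2, w, s, d^(1/2), fractional errors add in quadrature:
  (-2·δu/u)² = (-2×0.0741)² = 0.0220;  (1·δw/w)² = (1×0.0571)² = 0.00326;  (1·δs/s)² = (1×0.109)² = 0.0118;  (½·δd/d)² = (0.5×0.107)² = 0.00284
δQ/Q = √(0.0399) = 0.200
Q = 0.00127, so δQ = 0.200 × 0.00127 = 0.000253.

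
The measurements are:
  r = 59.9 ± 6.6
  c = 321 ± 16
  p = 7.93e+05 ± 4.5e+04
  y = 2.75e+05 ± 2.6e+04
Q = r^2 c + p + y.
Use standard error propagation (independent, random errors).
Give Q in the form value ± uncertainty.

(2.22 ± 0.265) × 10^6

Let w = r^2·c = 1.15e+06. δw/w = √((2·δr/r)² + (1·δc/c)²) = √(0.0486 + 0.00248) = 0.226, so δw = 2.6e+05.
Q = w + p + y: δQ = √(δw² + δp² + δy²) = √(6.77e+10 + 2.02e+09 + 6.76e+08) = 2.65e+05
Q = 2.22e+06.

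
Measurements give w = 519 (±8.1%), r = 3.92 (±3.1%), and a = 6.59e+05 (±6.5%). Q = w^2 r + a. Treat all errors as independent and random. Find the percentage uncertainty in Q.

Let p = w^2·r = 1.06e+06. δp/p = √((2·δw/w)² + (1·δr/r)²) = √(0.0262 + 0.000961) = 0.165, so δp = 1.74e+05.
Q = p + a: δQ = √(δp² + δa²) = √(3.03e+10 + 1.83e+09) = 1.79e+05
Q = 1.71e+06, so δQ/Q = 1.79e+05/1.71e+06 = 0.105.

10.5%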